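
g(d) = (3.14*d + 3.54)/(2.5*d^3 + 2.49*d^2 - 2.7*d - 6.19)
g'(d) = (3.14*d + 3.54)*(-7.5*d^2 - 4.98*d + 2.7)/(2.5*d^3 + 2.49*d^2 - 2.7*d - 6.19)^2 + 3.14/(2.5*d^3 + 2.49*d^2 - 2.7*d - 6.19)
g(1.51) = 2.06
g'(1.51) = -10.46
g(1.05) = -2.02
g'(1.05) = -7.37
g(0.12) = -0.61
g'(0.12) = -0.30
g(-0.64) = -0.37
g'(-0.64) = -0.51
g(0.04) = -0.58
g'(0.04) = -0.27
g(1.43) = 3.42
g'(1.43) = -27.36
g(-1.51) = 0.24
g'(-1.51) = -0.30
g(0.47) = -0.75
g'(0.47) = -0.62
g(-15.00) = 0.01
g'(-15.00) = 0.00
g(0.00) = -0.57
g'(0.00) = -0.26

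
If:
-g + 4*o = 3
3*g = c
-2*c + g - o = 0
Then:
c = -3/7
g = -1/7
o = 5/7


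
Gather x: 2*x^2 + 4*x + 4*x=2*x^2 + 8*x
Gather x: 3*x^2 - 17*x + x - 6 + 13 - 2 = 3*x^2 - 16*x + 5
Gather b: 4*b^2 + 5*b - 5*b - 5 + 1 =4*b^2 - 4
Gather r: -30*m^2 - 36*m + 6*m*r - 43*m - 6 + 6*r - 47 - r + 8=-30*m^2 - 79*m + r*(6*m + 5) - 45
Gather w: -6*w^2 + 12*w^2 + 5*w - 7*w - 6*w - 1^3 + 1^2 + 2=6*w^2 - 8*w + 2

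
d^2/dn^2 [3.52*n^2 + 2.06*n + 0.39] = 7.04000000000000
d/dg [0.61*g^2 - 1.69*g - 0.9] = 1.22*g - 1.69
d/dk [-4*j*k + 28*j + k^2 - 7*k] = -4*j + 2*k - 7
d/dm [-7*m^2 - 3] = -14*m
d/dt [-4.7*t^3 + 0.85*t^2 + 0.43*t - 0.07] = -14.1*t^2 + 1.7*t + 0.43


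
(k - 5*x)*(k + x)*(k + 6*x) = k^3 + 2*k^2*x - 29*k*x^2 - 30*x^3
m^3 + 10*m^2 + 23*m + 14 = (m + 1)*(m + 2)*(m + 7)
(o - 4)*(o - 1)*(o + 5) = o^3 - 21*o + 20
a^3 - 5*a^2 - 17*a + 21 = (a - 7)*(a - 1)*(a + 3)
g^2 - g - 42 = (g - 7)*(g + 6)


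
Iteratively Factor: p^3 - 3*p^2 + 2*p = (p)*(p^2 - 3*p + 2) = p*(p - 2)*(p - 1)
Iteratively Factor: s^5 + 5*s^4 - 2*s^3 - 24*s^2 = (s)*(s^4 + 5*s^3 - 2*s^2 - 24*s) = s*(s + 3)*(s^3 + 2*s^2 - 8*s) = s^2*(s + 3)*(s^2 + 2*s - 8) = s^2*(s - 2)*(s + 3)*(s + 4)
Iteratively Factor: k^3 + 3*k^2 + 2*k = (k + 2)*(k^2 + k) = k*(k + 2)*(k + 1)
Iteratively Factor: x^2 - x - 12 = (x - 4)*(x + 3)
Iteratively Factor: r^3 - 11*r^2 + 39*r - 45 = (r - 5)*(r^2 - 6*r + 9) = (r - 5)*(r - 3)*(r - 3)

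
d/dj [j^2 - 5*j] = 2*j - 5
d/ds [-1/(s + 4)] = (s + 4)^(-2)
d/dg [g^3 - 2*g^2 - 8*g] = 3*g^2 - 4*g - 8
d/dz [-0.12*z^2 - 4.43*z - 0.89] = -0.24*z - 4.43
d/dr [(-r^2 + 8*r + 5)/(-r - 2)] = (r^2 + 4*r - 11)/(r^2 + 4*r + 4)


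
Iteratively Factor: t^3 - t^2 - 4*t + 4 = (t - 1)*(t^2 - 4) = (t - 1)*(t + 2)*(t - 2)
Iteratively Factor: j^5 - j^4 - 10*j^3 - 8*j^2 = (j + 1)*(j^4 - 2*j^3 - 8*j^2) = (j - 4)*(j + 1)*(j^3 + 2*j^2) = j*(j - 4)*(j + 1)*(j^2 + 2*j) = j^2*(j - 4)*(j + 1)*(j + 2)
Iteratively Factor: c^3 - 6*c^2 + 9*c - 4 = (c - 1)*(c^2 - 5*c + 4) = (c - 4)*(c - 1)*(c - 1)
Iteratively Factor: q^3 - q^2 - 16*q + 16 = (q - 4)*(q^2 + 3*q - 4) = (q - 4)*(q - 1)*(q + 4)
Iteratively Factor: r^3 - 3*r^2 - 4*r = (r)*(r^2 - 3*r - 4) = r*(r - 4)*(r + 1)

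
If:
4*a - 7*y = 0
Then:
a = 7*y/4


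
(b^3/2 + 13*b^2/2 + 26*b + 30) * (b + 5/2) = b^4/2 + 31*b^3/4 + 169*b^2/4 + 95*b + 75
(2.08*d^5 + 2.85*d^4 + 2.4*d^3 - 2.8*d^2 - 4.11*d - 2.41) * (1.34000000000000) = 2.7872*d^5 + 3.819*d^4 + 3.216*d^3 - 3.752*d^2 - 5.5074*d - 3.2294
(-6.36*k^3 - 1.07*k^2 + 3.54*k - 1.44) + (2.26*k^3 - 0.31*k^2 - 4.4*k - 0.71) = -4.1*k^3 - 1.38*k^2 - 0.86*k - 2.15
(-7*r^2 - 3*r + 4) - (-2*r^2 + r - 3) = -5*r^2 - 4*r + 7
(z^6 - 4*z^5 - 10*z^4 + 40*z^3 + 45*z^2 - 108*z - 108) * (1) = z^6 - 4*z^5 - 10*z^4 + 40*z^3 + 45*z^2 - 108*z - 108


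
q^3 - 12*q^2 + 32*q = q*(q - 8)*(q - 4)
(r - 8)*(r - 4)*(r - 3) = r^3 - 15*r^2 + 68*r - 96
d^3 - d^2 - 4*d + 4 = (d - 2)*(d - 1)*(d + 2)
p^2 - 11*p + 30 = (p - 6)*(p - 5)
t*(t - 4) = t^2 - 4*t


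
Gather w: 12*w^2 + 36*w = 12*w^2 + 36*w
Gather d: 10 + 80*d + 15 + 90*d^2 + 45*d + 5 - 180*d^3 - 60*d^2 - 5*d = -180*d^3 + 30*d^2 + 120*d + 30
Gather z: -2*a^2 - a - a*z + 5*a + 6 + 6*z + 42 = -2*a^2 + 4*a + z*(6 - a) + 48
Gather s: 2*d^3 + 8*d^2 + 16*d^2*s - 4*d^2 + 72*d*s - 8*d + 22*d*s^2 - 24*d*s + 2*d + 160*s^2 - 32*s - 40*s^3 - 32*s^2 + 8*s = 2*d^3 + 4*d^2 - 6*d - 40*s^3 + s^2*(22*d + 128) + s*(16*d^2 + 48*d - 24)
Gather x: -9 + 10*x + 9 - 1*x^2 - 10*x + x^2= 0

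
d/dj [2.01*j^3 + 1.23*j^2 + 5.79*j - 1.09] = 6.03*j^2 + 2.46*j + 5.79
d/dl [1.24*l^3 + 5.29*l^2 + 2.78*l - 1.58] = 3.72*l^2 + 10.58*l + 2.78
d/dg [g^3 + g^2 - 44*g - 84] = 3*g^2 + 2*g - 44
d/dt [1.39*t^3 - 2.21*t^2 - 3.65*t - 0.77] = 4.17*t^2 - 4.42*t - 3.65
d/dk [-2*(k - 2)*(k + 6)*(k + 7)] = -6*k^2 - 44*k - 32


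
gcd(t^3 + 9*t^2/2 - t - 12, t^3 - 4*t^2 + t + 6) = 1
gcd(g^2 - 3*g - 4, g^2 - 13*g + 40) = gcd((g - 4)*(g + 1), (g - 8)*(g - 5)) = 1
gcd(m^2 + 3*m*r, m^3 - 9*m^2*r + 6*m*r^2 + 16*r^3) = 1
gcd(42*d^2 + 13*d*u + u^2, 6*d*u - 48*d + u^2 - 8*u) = 6*d + u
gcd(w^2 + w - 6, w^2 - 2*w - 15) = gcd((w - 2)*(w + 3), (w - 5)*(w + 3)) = w + 3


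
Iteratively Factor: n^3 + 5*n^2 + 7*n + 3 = (n + 1)*(n^2 + 4*n + 3) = (n + 1)*(n + 3)*(n + 1)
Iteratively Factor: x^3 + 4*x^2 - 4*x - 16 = (x + 4)*(x^2 - 4) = (x - 2)*(x + 4)*(x + 2)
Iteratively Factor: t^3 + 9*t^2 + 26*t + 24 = (t + 4)*(t^2 + 5*t + 6) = (t + 3)*(t + 4)*(t + 2)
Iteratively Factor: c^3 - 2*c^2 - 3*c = (c)*(c^2 - 2*c - 3) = c*(c + 1)*(c - 3)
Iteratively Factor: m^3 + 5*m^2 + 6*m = (m + 2)*(m^2 + 3*m) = (m + 2)*(m + 3)*(m)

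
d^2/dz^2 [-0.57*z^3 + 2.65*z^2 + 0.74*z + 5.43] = 5.3 - 3.42*z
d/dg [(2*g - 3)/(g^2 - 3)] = 2*(-g^2 + 3*g - 3)/(g^4 - 6*g^2 + 9)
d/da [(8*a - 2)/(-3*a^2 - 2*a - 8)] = 4*(6*a^2 - 3*a - 17)/(9*a^4 + 12*a^3 + 52*a^2 + 32*a + 64)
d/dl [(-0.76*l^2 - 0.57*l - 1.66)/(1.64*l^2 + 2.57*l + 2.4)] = (-1.0184*l^2 + 1.7968*l + 2.8982)/(2.6896*l^4 + 8.4296*l^3 + 14.4769*l^2 + 12.336*l + 5.76)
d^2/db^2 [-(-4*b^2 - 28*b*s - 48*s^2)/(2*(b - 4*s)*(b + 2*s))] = 12*s*(-3*b^3 - 20*b^2*s - 32*b*s^2 - 32*s^3)/(-b^6 + 6*b^5*s + 12*b^4*s^2 - 88*b^3*s^3 - 96*b^2*s^4 + 384*b*s^5 + 512*s^6)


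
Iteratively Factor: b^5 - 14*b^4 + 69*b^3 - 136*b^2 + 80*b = (b - 5)*(b^4 - 9*b^3 + 24*b^2 - 16*b) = b*(b - 5)*(b^3 - 9*b^2 + 24*b - 16) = b*(b - 5)*(b - 4)*(b^2 - 5*b + 4) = b*(b - 5)*(b - 4)^2*(b - 1)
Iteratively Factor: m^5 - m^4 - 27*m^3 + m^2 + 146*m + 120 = (m + 2)*(m^4 - 3*m^3 - 21*m^2 + 43*m + 60) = (m - 3)*(m + 2)*(m^3 - 21*m - 20) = (m - 5)*(m - 3)*(m + 2)*(m^2 + 5*m + 4) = (m - 5)*(m - 3)*(m + 2)*(m + 4)*(m + 1)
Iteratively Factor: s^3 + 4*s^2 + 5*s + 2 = (s + 2)*(s^2 + 2*s + 1) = (s + 1)*(s + 2)*(s + 1)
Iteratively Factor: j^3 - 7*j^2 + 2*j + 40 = (j + 2)*(j^2 - 9*j + 20) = (j - 4)*(j + 2)*(j - 5)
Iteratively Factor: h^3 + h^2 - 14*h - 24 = (h + 2)*(h^2 - h - 12) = (h + 2)*(h + 3)*(h - 4)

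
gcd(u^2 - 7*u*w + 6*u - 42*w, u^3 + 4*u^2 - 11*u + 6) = u + 6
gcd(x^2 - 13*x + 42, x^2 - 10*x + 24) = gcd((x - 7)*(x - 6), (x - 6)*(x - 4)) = x - 6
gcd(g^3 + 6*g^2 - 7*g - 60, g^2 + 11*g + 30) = g + 5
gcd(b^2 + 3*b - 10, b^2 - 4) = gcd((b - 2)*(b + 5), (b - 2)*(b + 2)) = b - 2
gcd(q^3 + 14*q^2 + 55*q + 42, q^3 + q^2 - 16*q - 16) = q + 1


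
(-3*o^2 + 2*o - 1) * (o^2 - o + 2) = -3*o^4 + 5*o^3 - 9*o^2 + 5*o - 2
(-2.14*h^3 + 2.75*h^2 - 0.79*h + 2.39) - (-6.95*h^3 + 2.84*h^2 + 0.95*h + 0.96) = 4.81*h^3 - 0.0899999999999999*h^2 - 1.74*h + 1.43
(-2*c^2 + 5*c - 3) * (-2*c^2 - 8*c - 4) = 4*c^4 + 6*c^3 - 26*c^2 + 4*c + 12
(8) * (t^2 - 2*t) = 8*t^2 - 16*t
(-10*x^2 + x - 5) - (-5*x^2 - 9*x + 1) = -5*x^2 + 10*x - 6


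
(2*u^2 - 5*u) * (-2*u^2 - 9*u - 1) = -4*u^4 - 8*u^3 + 43*u^2 + 5*u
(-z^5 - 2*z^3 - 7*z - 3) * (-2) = 2*z^5 + 4*z^3 + 14*z + 6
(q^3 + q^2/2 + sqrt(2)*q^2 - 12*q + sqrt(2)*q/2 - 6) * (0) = 0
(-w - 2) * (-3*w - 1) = 3*w^2 + 7*w + 2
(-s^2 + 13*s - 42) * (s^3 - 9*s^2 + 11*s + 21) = -s^5 + 22*s^4 - 170*s^3 + 500*s^2 - 189*s - 882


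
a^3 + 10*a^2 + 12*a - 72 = (a - 2)*(a + 6)^2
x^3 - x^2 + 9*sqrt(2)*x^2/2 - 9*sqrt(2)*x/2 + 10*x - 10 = (x - 1)*(x + 2*sqrt(2))*(x + 5*sqrt(2)/2)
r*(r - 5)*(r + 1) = r^3 - 4*r^2 - 5*r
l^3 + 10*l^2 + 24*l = l*(l + 4)*(l + 6)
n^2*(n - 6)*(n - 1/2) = n^4 - 13*n^3/2 + 3*n^2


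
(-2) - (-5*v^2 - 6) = 5*v^2 + 4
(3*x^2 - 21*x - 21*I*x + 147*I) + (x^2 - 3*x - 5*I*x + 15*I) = 4*x^2 - 24*x - 26*I*x + 162*I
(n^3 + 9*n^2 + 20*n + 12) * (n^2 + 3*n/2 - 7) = n^5 + 21*n^4/2 + 53*n^3/2 - 21*n^2 - 122*n - 84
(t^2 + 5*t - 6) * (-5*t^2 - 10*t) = -5*t^4 - 35*t^3 - 20*t^2 + 60*t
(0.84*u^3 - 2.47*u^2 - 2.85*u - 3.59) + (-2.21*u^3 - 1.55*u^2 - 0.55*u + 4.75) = -1.37*u^3 - 4.02*u^2 - 3.4*u + 1.16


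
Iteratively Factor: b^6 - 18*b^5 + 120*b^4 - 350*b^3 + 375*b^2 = (b - 3)*(b^5 - 15*b^4 + 75*b^3 - 125*b^2) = (b - 5)*(b - 3)*(b^4 - 10*b^3 + 25*b^2) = (b - 5)^2*(b - 3)*(b^3 - 5*b^2) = (b - 5)^3*(b - 3)*(b^2) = b*(b - 5)^3*(b - 3)*(b)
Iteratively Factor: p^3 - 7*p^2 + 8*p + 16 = (p - 4)*(p^2 - 3*p - 4) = (p - 4)*(p + 1)*(p - 4)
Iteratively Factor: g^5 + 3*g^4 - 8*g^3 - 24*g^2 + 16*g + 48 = (g + 3)*(g^4 - 8*g^2 + 16) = (g - 2)*(g + 3)*(g^3 + 2*g^2 - 4*g - 8) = (g - 2)^2*(g + 3)*(g^2 + 4*g + 4) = (g - 2)^2*(g + 2)*(g + 3)*(g + 2)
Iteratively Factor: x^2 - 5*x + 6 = (x - 3)*(x - 2)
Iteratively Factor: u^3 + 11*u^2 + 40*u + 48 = (u + 4)*(u^2 + 7*u + 12) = (u + 4)^2*(u + 3)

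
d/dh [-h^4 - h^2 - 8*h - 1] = -4*h^3 - 2*h - 8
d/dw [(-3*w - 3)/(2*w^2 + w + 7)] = 3*(-2*w^2 - w + (w + 1)*(4*w + 1) - 7)/(2*w^2 + w + 7)^2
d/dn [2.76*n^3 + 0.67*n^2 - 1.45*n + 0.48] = 8.28*n^2 + 1.34*n - 1.45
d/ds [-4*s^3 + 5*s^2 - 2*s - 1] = -12*s^2 + 10*s - 2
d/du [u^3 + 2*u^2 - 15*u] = 3*u^2 + 4*u - 15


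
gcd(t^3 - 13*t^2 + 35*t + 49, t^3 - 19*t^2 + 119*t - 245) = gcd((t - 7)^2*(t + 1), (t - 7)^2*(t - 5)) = t^2 - 14*t + 49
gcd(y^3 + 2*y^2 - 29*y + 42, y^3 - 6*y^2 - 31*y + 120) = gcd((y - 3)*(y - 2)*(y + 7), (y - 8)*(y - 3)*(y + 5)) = y - 3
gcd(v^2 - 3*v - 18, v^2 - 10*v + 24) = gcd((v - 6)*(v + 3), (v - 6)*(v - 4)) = v - 6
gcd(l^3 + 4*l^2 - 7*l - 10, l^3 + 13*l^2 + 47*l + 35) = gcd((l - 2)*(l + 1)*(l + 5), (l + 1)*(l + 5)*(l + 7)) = l^2 + 6*l + 5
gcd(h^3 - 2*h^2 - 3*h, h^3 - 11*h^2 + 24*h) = h^2 - 3*h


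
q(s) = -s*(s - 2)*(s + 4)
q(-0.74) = -6.61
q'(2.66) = -23.87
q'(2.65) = -23.67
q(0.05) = 0.39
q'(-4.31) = -30.49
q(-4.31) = 8.43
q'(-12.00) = -376.00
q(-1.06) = -9.54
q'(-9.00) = -199.00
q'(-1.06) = 8.87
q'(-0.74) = 9.32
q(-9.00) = 495.00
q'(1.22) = -1.35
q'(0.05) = 7.79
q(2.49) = -7.92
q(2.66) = -11.69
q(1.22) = 4.97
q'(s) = -s*(s - 2) - s*(s + 4) - (s - 2)*(s + 4)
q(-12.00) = 1344.00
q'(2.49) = -20.56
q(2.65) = -11.45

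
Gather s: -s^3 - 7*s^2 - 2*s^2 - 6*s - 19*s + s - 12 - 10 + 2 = -s^3 - 9*s^2 - 24*s - 20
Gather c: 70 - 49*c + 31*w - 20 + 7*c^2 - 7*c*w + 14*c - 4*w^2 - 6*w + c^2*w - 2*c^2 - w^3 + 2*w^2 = c^2*(w + 5) + c*(-7*w - 35) - w^3 - 2*w^2 + 25*w + 50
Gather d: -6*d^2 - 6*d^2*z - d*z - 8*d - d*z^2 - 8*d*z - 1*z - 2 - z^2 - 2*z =d^2*(-6*z - 6) + d*(-z^2 - 9*z - 8) - z^2 - 3*z - 2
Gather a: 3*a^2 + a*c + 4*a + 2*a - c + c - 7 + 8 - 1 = 3*a^2 + a*(c + 6)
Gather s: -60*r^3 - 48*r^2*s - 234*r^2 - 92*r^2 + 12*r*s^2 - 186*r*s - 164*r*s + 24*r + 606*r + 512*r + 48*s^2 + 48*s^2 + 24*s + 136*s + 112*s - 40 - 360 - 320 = -60*r^3 - 326*r^2 + 1142*r + s^2*(12*r + 96) + s*(-48*r^2 - 350*r + 272) - 720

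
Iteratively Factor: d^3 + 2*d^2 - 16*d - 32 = (d + 2)*(d^2 - 16) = (d - 4)*(d + 2)*(d + 4)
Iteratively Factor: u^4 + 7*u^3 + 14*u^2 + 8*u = (u + 2)*(u^3 + 5*u^2 + 4*u) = (u + 2)*(u + 4)*(u^2 + u) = u*(u + 2)*(u + 4)*(u + 1)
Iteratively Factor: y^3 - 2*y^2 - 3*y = (y - 3)*(y^2 + y) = y*(y - 3)*(y + 1)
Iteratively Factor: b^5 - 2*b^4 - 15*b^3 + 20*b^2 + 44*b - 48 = (b - 2)*(b^4 - 15*b^2 - 10*b + 24) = (b - 2)*(b + 2)*(b^3 - 2*b^2 - 11*b + 12) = (b - 2)*(b + 2)*(b + 3)*(b^2 - 5*b + 4) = (b - 2)*(b - 1)*(b + 2)*(b + 3)*(b - 4)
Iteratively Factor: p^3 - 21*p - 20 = (p + 1)*(p^2 - p - 20) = (p - 5)*(p + 1)*(p + 4)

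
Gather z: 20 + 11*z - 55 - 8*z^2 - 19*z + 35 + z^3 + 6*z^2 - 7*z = z^3 - 2*z^2 - 15*z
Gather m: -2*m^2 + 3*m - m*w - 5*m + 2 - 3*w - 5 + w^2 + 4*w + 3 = -2*m^2 + m*(-w - 2) + w^2 + w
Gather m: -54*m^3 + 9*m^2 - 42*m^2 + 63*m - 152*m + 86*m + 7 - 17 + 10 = -54*m^3 - 33*m^2 - 3*m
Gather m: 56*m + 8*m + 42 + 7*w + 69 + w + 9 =64*m + 8*w + 120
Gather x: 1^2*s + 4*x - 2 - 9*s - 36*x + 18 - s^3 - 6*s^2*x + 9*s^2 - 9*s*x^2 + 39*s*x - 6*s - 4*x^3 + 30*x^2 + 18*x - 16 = -s^3 + 9*s^2 - 14*s - 4*x^3 + x^2*(30 - 9*s) + x*(-6*s^2 + 39*s - 14)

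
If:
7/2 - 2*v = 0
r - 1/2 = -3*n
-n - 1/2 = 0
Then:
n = -1/2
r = 2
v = 7/4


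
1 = 1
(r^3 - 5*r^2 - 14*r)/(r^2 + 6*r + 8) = r*(r - 7)/(r + 4)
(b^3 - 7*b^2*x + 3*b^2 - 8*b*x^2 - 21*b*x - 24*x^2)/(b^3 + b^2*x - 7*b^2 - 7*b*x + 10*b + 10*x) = (b^2 - 8*b*x + 3*b - 24*x)/(b^2 - 7*b + 10)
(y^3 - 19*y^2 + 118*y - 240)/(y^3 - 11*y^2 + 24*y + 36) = (y^2 - 13*y + 40)/(y^2 - 5*y - 6)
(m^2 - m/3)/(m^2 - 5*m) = (m - 1/3)/(m - 5)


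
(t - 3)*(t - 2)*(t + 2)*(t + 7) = t^4 + 4*t^3 - 25*t^2 - 16*t + 84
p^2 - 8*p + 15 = (p - 5)*(p - 3)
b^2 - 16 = (b - 4)*(b + 4)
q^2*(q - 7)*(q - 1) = q^4 - 8*q^3 + 7*q^2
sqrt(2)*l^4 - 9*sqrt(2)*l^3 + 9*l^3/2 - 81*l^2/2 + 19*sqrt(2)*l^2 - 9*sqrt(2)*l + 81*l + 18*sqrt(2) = (l - 6)*(l - 3)*(l + 2*sqrt(2))*(sqrt(2)*l + 1/2)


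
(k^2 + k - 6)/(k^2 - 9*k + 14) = (k + 3)/(k - 7)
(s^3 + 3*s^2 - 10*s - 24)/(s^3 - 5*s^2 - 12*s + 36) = (s^3 + 3*s^2 - 10*s - 24)/(s^3 - 5*s^2 - 12*s + 36)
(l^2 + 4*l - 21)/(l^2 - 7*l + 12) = (l + 7)/(l - 4)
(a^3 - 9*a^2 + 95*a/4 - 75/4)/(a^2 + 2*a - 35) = (a^2 - 4*a + 15/4)/(a + 7)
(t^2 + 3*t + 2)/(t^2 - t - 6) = (t + 1)/(t - 3)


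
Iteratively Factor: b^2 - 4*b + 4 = (b - 2)*(b - 2)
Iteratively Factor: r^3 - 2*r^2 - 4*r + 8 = (r + 2)*(r^2 - 4*r + 4) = (r - 2)*(r + 2)*(r - 2)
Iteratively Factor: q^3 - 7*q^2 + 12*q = (q - 3)*(q^2 - 4*q) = q*(q - 3)*(q - 4)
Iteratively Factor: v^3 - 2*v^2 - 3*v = (v - 3)*(v^2 + v) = v*(v - 3)*(v + 1)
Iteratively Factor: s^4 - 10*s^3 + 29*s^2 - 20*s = (s - 5)*(s^3 - 5*s^2 + 4*s) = s*(s - 5)*(s^2 - 5*s + 4) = s*(s - 5)*(s - 4)*(s - 1)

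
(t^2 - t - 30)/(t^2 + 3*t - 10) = (t - 6)/(t - 2)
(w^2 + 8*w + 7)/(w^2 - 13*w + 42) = (w^2 + 8*w + 7)/(w^2 - 13*w + 42)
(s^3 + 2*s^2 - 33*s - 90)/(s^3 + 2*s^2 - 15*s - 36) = (s^2 - s - 30)/(s^2 - s - 12)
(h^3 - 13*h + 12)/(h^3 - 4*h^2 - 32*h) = (h^2 - 4*h + 3)/(h*(h - 8))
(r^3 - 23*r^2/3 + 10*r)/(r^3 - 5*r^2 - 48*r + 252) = r*(3*r - 5)/(3*(r^2 + r - 42))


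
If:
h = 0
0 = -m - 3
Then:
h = 0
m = -3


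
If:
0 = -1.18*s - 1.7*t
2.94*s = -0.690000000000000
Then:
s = -0.23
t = 0.16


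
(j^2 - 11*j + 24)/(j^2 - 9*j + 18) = (j - 8)/(j - 6)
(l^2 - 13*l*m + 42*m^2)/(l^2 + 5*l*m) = (l^2 - 13*l*m + 42*m^2)/(l*(l + 5*m))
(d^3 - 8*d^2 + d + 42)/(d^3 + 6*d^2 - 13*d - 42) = (d - 7)/(d + 7)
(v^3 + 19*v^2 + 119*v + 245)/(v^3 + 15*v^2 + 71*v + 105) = (v + 7)/(v + 3)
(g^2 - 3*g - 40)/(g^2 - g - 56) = (g + 5)/(g + 7)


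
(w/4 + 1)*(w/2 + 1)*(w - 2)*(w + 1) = w^4/8 + 5*w^3/8 - 5*w/2 - 2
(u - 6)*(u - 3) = u^2 - 9*u + 18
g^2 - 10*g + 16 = (g - 8)*(g - 2)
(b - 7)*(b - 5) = b^2 - 12*b + 35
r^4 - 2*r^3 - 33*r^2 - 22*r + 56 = (r - 7)*(r - 1)*(r + 2)*(r + 4)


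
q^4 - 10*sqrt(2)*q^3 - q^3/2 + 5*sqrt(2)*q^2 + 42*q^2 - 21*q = q*(q - 1/2)*(q - 7*sqrt(2))*(q - 3*sqrt(2))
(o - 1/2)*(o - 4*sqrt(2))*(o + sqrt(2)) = o^3 - 3*sqrt(2)*o^2 - o^2/2 - 8*o + 3*sqrt(2)*o/2 + 4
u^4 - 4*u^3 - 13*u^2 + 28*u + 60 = (u - 5)*(u - 3)*(u + 2)^2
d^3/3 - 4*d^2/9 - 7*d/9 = d*(d/3 + 1/3)*(d - 7/3)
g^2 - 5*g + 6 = (g - 3)*(g - 2)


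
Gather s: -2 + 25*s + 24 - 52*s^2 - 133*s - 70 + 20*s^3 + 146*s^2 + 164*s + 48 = 20*s^3 + 94*s^2 + 56*s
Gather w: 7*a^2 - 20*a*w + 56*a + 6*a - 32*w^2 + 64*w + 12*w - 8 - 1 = 7*a^2 + 62*a - 32*w^2 + w*(76 - 20*a) - 9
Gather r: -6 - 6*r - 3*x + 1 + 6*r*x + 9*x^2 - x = r*(6*x - 6) + 9*x^2 - 4*x - 5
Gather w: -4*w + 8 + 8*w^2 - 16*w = 8*w^2 - 20*w + 8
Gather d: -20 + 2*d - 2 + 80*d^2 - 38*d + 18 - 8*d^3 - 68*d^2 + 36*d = -8*d^3 + 12*d^2 - 4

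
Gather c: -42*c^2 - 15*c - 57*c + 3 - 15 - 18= -42*c^2 - 72*c - 30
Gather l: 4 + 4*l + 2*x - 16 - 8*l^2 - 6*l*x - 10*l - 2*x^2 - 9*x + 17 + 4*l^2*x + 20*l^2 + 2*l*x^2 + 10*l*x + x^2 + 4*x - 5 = l^2*(4*x + 12) + l*(2*x^2 + 4*x - 6) - x^2 - 3*x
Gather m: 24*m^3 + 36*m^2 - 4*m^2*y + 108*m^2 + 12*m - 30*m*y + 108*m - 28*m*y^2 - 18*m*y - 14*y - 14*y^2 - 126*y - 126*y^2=24*m^3 + m^2*(144 - 4*y) + m*(-28*y^2 - 48*y + 120) - 140*y^2 - 140*y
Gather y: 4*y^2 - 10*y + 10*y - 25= 4*y^2 - 25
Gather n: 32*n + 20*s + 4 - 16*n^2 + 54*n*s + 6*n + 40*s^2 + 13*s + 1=-16*n^2 + n*(54*s + 38) + 40*s^2 + 33*s + 5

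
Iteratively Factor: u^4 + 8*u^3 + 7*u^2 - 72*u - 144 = (u + 3)*(u^3 + 5*u^2 - 8*u - 48) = (u + 3)*(u + 4)*(u^2 + u - 12) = (u + 3)*(u + 4)^2*(u - 3)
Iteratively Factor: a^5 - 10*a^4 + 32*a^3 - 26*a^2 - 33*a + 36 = (a - 3)*(a^4 - 7*a^3 + 11*a^2 + 7*a - 12) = (a - 3)^2*(a^3 - 4*a^2 - a + 4) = (a - 3)^2*(a + 1)*(a^2 - 5*a + 4) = (a - 3)^2*(a - 1)*(a + 1)*(a - 4)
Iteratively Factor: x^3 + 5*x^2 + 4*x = (x)*(x^2 + 5*x + 4) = x*(x + 1)*(x + 4)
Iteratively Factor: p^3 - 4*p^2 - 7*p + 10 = (p + 2)*(p^2 - 6*p + 5) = (p - 5)*(p + 2)*(p - 1)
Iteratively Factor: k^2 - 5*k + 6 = (k - 2)*(k - 3)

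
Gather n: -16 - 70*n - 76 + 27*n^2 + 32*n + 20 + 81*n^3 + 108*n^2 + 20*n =81*n^3 + 135*n^2 - 18*n - 72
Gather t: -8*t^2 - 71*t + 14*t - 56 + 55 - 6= -8*t^2 - 57*t - 7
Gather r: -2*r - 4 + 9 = 5 - 2*r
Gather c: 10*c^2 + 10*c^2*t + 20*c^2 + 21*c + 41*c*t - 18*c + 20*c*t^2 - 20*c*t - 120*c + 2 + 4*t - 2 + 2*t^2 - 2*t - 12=c^2*(10*t + 30) + c*(20*t^2 + 21*t - 117) + 2*t^2 + 2*t - 12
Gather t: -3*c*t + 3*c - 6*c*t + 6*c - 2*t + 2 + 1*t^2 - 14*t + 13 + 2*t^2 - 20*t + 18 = 9*c + 3*t^2 + t*(-9*c - 36) + 33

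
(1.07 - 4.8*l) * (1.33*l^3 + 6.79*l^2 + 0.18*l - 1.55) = -6.384*l^4 - 31.1689*l^3 + 6.4013*l^2 + 7.6326*l - 1.6585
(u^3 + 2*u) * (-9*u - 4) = -9*u^4 - 4*u^3 - 18*u^2 - 8*u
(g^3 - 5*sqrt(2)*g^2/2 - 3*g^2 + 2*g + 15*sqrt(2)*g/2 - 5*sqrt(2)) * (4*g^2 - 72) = 4*g^5 - 10*sqrt(2)*g^4 - 12*g^4 - 64*g^3 + 30*sqrt(2)*g^3 + 216*g^2 + 160*sqrt(2)*g^2 - 540*sqrt(2)*g - 144*g + 360*sqrt(2)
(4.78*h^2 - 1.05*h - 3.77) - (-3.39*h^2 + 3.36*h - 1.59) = 8.17*h^2 - 4.41*h - 2.18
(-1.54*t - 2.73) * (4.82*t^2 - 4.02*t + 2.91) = -7.4228*t^3 - 6.9678*t^2 + 6.4932*t - 7.9443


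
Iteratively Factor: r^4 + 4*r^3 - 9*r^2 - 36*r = (r + 4)*(r^3 - 9*r) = (r + 3)*(r + 4)*(r^2 - 3*r) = r*(r + 3)*(r + 4)*(r - 3)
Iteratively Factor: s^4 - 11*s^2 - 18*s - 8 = (s + 1)*(s^3 - s^2 - 10*s - 8) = (s + 1)^2*(s^2 - 2*s - 8) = (s + 1)^2*(s + 2)*(s - 4)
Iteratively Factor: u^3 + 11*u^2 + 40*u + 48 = (u + 3)*(u^2 + 8*u + 16) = (u + 3)*(u + 4)*(u + 4)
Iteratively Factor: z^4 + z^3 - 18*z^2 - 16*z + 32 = (z - 4)*(z^3 + 5*z^2 + 2*z - 8) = (z - 4)*(z - 1)*(z^2 + 6*z + 8) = (z - 4)*(z - 1)*(z + 4)*(z + 2)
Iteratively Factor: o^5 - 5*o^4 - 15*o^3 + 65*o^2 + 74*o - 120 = (o - 1)*(o^4 - 4*o^3 - 19*o^2 + 46*o + 120) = (o - 5)*(o - 1)*(o^3 + o^2 - 14*o - 24) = (o - 5)*(o - 1)*(o + 2)*(o^2 - o - 12) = (o - 5)*(o - 4)*(o - 1)*(o + 2)*(o + 3)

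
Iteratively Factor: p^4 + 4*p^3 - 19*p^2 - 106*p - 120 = (p + 4)*(p^3 - 19*p - 30) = (p + 3)*(p + 4)*(p^2 - 3*p - 10) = (p - 5)*(p + 3)*(p + 4)*(p + 2)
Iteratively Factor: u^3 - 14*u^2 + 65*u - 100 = (u - 5)*(u^2 - 9*u + 20) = (u - 5)^2*(u - 4)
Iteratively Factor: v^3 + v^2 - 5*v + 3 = (v - 1)*(v^2 + 2*v - 3) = (v - 1)*(v + 3)*(v - 1)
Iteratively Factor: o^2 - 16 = (o + 4)*(o - 4)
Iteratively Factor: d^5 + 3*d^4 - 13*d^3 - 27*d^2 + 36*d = (d - 3)*(d^4 + 6*d^3 + 5*d^2 - 12*d) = d*(d - 3)*(d^3 + 6*d^2 + 5*d - 12) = d*(d - 3)*(d + 4)*(d^2 + 2*d - 3) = d*(d - 3)*(d - 1)*(d + 4)*(d + 3)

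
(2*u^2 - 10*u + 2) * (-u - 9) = -2*u^3 - 8*u^2 + 88*u - 18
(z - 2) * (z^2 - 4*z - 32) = z^3 - 6*z^2 - 24*z + 64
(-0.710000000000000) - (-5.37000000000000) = 4.66000000000000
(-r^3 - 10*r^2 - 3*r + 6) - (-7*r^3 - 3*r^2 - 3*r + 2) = 6*r^3 - 7*r^2 + 4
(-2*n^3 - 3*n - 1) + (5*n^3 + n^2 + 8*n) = 3*n^3 + n^2 + 5*n - 1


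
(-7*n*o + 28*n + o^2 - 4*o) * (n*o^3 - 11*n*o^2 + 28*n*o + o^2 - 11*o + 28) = -7*n^2*o^4 + 105*n^2*o^3 - 504*n^2*o^2 + 784*n^2*o + n*o^5 - 15*n*o^4 + 65*n*o^3 - 7*n*o^2 - 504*n*o + 784*n + o^4 - 15*o^3 + 72*o^2 - 112*o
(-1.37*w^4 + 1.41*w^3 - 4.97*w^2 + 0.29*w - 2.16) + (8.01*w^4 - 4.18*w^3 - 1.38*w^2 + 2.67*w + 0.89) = 6.64*w^4 - 2.77*w^3 - 6.35*w^2 + 2.96*w - 1.27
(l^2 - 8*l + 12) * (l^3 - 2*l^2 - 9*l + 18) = l^5 - 10*l^4 + 19*l^3 + 66*l^2 - 252*l + 216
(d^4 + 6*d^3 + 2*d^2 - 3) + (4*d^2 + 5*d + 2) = d^4 + 6*d^3 + 6*d^2 + 5*d - 1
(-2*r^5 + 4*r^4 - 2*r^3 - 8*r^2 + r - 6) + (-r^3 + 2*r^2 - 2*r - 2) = -2*r^5 + 4*r^4 - 3*r^3 - 6*r^2 - r - 8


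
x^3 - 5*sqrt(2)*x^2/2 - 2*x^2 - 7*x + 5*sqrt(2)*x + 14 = (x - 2)*(x - 7*sqrt(2)/2)*(x + sqrt(2))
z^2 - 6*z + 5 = (z - 5)*(z - 1)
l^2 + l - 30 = (l - 5)*(l + 6)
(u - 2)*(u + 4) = u^2 + 2*u - 8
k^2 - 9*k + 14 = (k - 7)*(k - 2)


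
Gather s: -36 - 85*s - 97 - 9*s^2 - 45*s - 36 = -9*s^2 - 130*s - 169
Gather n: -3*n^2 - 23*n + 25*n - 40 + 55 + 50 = -3*n^2 + 2*n + 65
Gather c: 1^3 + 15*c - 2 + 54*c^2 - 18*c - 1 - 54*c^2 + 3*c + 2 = 0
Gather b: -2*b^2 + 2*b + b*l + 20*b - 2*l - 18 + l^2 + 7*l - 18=-2*b^2 + b*(l + 22) + l^2 + 5*l - 36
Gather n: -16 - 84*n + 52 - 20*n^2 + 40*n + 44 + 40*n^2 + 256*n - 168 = 20*n^2 + 212*n - 88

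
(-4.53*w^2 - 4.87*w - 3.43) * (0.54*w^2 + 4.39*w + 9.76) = -2.4462*w^4 - 22.5165*w^3 - 67.4443*w^2 - 62.5889*w - 33.4768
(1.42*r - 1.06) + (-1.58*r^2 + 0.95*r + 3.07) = -1.58*r^2 + 2.37*r + 2.01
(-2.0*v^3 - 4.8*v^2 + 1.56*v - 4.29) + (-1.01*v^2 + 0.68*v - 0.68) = -2.0*v^3 - 5.81*v^2 + 2.24*v - 4.97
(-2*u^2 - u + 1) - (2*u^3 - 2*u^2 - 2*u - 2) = -2*u^3 + u + 3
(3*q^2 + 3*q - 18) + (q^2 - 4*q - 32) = 4*q^2 - q - 50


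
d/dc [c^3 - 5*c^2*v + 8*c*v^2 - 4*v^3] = 3*c^2 - 10*c*v + 8*v^2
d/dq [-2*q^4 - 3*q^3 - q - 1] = -8*q^3 - 9*q^2 - 1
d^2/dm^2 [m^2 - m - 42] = 2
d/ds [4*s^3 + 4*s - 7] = 12*s^2 + 4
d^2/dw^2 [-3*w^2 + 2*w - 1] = -6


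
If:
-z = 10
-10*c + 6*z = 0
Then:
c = -6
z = -10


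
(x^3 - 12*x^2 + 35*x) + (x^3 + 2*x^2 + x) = 2*x^3 - 10*x^2 + 36*x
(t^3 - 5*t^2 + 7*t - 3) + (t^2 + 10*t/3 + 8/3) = t^3 - 4*t^2 + 31*t/3 - 1/3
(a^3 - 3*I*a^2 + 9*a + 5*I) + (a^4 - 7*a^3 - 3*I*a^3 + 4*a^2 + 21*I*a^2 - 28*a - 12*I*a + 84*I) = a^4 - 6*a^3 - 3*I*a^3 + 4*a^2 + 18*I*a^2 - 19*a - 12*I*a + 89*I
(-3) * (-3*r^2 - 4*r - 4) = 9*r^2 + 12*r + 12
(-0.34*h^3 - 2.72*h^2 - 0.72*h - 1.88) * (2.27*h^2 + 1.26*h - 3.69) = -0.7718*h^5 - 6.6028*h^4 - 3.807*h^3 + 4.862*h^2 + 0.288*h + 6.9372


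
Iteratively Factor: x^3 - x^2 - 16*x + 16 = (x - 4)*(x^2 + 3*x - 4) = (x - 4)*(x + 4)*(x - 1)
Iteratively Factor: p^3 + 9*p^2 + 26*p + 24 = (p + 2)*(p^2 + 7*p + 12) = (p + 2)*(p + 4)*(p + 3)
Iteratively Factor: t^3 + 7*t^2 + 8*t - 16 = (t + 4)*(t^2 + 3*t - 4) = (t - 1)*(t + 4)*(t + 4)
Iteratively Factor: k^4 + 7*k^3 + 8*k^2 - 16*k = (k + 4)*(k^3 + 3*k^2 - 4*k) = (k + 4)^2*(k^2 - k) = k*(k + 4)^2*(k - 1)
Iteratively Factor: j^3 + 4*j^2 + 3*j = (j + 1)*(j^2 + 3*j) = (j + 1)*(j + 3)*(j)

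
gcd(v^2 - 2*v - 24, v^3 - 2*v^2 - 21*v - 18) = v - 6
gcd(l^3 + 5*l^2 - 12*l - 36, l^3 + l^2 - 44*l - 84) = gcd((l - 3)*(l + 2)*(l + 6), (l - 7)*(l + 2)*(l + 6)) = l^2 + 8*l + 12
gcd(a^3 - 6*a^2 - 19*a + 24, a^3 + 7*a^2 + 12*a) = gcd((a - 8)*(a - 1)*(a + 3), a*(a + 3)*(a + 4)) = a + 3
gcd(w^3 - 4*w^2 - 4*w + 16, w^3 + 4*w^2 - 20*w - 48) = w^2 - 2*w - 8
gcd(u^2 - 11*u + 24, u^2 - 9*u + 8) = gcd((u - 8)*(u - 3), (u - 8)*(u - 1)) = u - 8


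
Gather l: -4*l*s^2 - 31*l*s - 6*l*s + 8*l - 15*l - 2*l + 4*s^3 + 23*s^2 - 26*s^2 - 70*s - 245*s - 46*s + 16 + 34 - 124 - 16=l*(-4*s^2 - 37*s - 9) + 4*s^3 - 3*s^2 - 361*s - 90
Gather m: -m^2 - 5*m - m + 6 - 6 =-m^2 - 6*m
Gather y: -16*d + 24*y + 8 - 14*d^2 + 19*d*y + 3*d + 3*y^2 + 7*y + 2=-14*d^2 - 13*d + 3*y^2 + y*(19*d + 31) + 10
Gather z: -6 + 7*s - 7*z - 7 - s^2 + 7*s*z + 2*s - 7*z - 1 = -s^2 + 9*s + z*(7*s - 14) - 14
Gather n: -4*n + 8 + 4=12 - 4*n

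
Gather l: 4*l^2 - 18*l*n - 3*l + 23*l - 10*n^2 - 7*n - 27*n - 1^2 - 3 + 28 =4*l^2 + l*(20 - 18*n) - 10*n^2 - 34*n + 24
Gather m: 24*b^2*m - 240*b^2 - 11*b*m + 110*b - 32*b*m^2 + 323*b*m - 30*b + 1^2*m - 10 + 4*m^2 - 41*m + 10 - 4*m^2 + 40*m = -240*b^2 - 32*b*m^2 + 80*b + m*(24*b^2 + 312*b)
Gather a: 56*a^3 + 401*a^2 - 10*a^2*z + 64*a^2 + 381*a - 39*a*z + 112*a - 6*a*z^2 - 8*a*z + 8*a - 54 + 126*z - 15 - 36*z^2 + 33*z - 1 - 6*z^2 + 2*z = 56*a^3 + a^2*(465 - 10*z) + a*(-6*z^2 - 47*z + 501) - 42*z^2 + 161*z - 70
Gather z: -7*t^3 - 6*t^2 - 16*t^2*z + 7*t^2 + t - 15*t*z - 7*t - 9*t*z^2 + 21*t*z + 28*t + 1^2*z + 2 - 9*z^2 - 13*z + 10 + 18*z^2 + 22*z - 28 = -7*t^3 + t^2 + 22*t + z^2*(9 - 9*t) + z*(-16*t^2 + 6*t + 10) - 16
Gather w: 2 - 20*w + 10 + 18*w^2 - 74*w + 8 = 18*w^2 - 94*w + 20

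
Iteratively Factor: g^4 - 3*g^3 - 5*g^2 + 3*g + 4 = (g + 1)*(g^3 - 4*g^2 - g + 4) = (g + 1)^2*(g^2 - 5*g + 4) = (g - 4)*(g + 1)^2*(g - 1)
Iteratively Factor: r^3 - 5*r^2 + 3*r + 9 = (r - 3)*(r^2 - 2*r - 3) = (r - 3)^2*(r + 1)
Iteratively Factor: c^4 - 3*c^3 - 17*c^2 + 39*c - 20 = (c + 4)*(c^3 - 7*c^2 + 11*c - 5) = (c - 5)*(c + 4)*(c^2 - 2*c + 1) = (c - 5)*(c - 1)*(c + 4)*(c - 1)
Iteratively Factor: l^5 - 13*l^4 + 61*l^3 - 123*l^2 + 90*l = (l - 3)*(l^4 - 10*l^3 + 31*l^2 - 30*l) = (l - 5)*(l - 3)*(l^3 - 5*l^2 + 6*l) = (l - 5)*(l - 3)*(l - 2)*(l^2 - 3*l) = (l - 5)*(l - 3)^2*(l - 2)*(l)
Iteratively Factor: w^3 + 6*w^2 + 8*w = (w + 2)*(w^2 + 4*w) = w*(w + 2)*(w + 4)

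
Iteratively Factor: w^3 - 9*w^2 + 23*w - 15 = (w - 1)*(w^2 - 8*w + 15) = (w - 3)*(w - 1)*(w - 5)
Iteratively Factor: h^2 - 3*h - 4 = (h + 1)*(h - 4)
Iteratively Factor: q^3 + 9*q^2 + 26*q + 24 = (q + 4)*(q^2 + 5*q + 6) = (q + 3)*(q + 4)*(q + 2)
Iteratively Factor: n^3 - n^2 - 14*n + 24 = (n - 2)*(n^2 + n - 12) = (n - 3)*(n - 2)*(n + 4)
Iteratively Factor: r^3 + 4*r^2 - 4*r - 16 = (r - 2)*(r^2 + 6*r + 8) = (r - 2)*(r + 4)*(r + 2)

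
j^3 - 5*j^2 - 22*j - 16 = (j - 8)*(j + 1)*(j + 2)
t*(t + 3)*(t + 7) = t^3 + 10*t^2 + 21*t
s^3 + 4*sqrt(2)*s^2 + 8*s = s*(s + 2*sqrt(2))^2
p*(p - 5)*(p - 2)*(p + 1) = p^4 - 6*p^3 + 3*p^2 + 10*p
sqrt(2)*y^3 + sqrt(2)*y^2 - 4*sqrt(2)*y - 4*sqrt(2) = (y - 2)*(y + 2)*(sqrt(2)*y + sqrt(2))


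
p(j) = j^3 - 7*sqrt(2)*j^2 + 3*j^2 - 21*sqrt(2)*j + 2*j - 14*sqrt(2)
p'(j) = 3*j^2 - 14*sqrt(2)*j + 6*j - 21*sqrt(2) + 2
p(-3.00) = -25.80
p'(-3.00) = 40.70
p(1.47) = -72.25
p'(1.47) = -41.50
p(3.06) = -140.51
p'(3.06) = -41.83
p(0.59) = -38.34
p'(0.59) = -34.80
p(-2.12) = -1.62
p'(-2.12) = 15.04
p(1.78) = -85.32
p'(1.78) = -42.76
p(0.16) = -24.40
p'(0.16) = -29.83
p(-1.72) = 2.34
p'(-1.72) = 4.91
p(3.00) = -137.99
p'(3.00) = -42.10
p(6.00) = -218.37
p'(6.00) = -2.49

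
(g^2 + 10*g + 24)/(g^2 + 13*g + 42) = (g + 4)/(g + 7)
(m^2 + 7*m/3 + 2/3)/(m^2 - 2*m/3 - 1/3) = (m + 2)/(m - 1)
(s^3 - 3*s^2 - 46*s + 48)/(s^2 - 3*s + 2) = (s^2 - 2*s - 48)/(s - 2)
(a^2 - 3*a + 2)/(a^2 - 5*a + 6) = (a - 1)/(a - 3)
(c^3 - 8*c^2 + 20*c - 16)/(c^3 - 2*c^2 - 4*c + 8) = (c - 4)/(c + 2)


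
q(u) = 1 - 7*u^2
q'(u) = -14*u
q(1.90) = -24.27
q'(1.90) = -26.60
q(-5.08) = -179.64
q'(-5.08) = 71.12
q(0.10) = 0.93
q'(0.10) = -1.40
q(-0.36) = 0.09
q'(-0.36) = 5.04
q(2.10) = -29.87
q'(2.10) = -29.40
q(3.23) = -72.03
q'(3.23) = -45.22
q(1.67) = -18.52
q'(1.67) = -23.38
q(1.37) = -12.14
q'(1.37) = -19.18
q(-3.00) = -62.00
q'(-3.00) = 42.00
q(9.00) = -566.00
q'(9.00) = -126.00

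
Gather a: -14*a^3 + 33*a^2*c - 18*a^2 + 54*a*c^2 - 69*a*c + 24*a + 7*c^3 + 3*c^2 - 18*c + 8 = -14*a^3 + a^2*(33*c - 18) + a*(54*c^2 - 69*c + 24) + 7*c^3 + 3*c^2 - 18*c + 8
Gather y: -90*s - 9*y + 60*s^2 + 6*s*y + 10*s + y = 60*s^2 - 80*s + y*(6*s - 8)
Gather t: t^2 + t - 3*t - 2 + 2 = t^2 - 2*t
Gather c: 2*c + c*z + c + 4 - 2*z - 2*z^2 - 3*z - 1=c*(z + 3) - 2*z^2 - 5*z + 3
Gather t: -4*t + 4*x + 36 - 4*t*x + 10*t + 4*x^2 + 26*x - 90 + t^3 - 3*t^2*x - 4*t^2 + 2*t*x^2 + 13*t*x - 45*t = t^3 + t^2*(-3*x - 4) + t*(2*x^2 + 9*x - 39) + 4*x^2 + 30*x - 54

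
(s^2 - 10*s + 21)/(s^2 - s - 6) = (s - 7)/(s + 2)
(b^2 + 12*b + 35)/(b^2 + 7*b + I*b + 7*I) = (b + 5)/(b + I)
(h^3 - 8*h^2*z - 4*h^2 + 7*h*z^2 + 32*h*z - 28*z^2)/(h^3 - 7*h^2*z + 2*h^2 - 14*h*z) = (h^2 - h*z - 4*h + 4*z)/(h*(h + 2))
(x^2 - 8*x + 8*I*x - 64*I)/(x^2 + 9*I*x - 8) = (x - 8)/(x + I)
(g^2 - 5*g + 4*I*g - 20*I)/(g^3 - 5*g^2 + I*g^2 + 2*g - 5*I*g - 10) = (g + 4*I)/(g^2 + I*g + 2)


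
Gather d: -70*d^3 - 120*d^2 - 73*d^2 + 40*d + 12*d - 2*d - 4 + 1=-70*d^3 - 193*d^2 + 50*d - 3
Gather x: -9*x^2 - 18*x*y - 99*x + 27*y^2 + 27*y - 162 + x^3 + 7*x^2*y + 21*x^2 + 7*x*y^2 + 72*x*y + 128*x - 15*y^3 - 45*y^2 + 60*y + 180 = x^3 + x^2*(7*y + 12) + x*(7*y^2 + 54*y + 29) - 15*y^3 - 18*y^2 + 87*y + 18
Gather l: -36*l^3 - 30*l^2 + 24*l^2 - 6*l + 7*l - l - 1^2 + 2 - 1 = -36*l^3 - 6*l^2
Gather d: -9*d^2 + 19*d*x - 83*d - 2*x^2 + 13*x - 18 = -9*d^2 + d*(19*x - 83) - 2*x^2 + 13*x - 18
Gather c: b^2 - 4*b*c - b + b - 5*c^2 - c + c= b^2 - 4*b*c - 5*c^2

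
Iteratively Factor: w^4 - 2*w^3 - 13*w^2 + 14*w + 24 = (w + 1)*(w^3 - 3*w^2 - 10*w + 24) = (w - 2)*(w + 1)*(w^2 - w - 12) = (w - 4)*(w - 2)*(w + 1)*(w + 3)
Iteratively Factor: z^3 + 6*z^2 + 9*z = (z)*(z^2 + 6*z + 9) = z*(z + 3)*(z + 3)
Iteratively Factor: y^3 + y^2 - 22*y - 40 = (y + 2)*(y^2 - y - 20) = (y - 5)*(y + 2)*(y + 4)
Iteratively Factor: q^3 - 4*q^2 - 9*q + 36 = (q - 3)*(q^2 - q - 12) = (q - 3)*(q + 3)*(q - 4)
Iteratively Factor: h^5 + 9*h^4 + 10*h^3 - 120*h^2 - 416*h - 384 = (h - 4)*(h^4 + 13*h^3 + 62*h^2 + 128*h + 96) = (h - 4)*(h + 2)*(h^3 + 11*h^2 + 40*h + 48) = (h - 4)*(h + 2)*(h + 4)*(h^2 + 7*h + 12) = (h - 4)*(h + 2)*(h + 4)^2*(h + 3)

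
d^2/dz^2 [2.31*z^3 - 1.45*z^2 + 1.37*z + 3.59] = 13.86*z - 2.9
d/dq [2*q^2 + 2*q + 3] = 4*q + 2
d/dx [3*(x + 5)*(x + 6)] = 6*x + 33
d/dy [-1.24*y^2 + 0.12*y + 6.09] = 0.12 - 2.48*y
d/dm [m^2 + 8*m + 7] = 2*m + 8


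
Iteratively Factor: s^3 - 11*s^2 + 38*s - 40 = (s - 4)*(s^2 - 7*s + 10) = (s - 4)*(s - 2)*(s - 5)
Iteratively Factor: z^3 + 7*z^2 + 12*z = (z + 3)*(z^2 + 4*z) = (z + 3)*(z + 4)*(z)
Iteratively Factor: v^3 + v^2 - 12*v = (v - 3)*(v^2 + 4*v) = (v - 3)*(v + 4)*(v)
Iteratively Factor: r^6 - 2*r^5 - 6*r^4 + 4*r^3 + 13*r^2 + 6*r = (r - 3)*(r^5 + r^4 - 3*r^3 - 5*r^2 - 2*r) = (r - 3)*(r - 2)*(r^4 + 3*r^3 + 3*r^2 + r) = (r - 3)*(r - 2)*(r + 1)*(r^3 + 2*r^2 + r) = (r - 3)*(r - 2)*(r + 1)^2*(r^2 + r) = (r - 3)*(r - 2)*(r + 1)^3*(r)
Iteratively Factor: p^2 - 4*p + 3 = (p - 3)*(p - 1)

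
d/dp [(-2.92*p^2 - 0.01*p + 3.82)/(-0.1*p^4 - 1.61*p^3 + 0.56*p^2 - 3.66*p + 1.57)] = (-0.584*p^5 - 4.7042*p^4 + 1.4958*p^3 + 29.1434*p^2 - 13.4472*p + 13.9655)/(0.01*p^8 + 0.322*p^7 + 2.4801*p^6 - 1.0712*p^5 + 11.7848*p^4 - 9.1546*p^3 + 15.154*p^2 - 11.4924*p + 2.4649)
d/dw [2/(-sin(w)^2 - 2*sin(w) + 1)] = 4*(sin(w) + 1)*cos(w)/(2*sin(w) - cos(w)^2)^2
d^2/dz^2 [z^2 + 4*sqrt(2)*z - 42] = 2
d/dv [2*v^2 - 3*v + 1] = 4*v - 3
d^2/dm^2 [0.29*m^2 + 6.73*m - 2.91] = 0.580000000000000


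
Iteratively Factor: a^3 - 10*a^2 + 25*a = (a - 5)*(a^2 - 5*a) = a*(a - 5)*(a - 5)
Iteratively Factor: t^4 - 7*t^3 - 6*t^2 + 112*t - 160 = (t - 4)*(t^3 - 3*t^2 - 18*t + 40) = (t - 4)*(t - 2)*(t^2 - t - 20) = (t - 4)*(t - 2)*(t + 4)*(t - 5)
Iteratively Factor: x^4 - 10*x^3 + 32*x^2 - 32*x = (x - 2)*(x^3 - 8*x^2 + 16*x) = (x - 4)*(x - 2)*(x^2 - 4*x) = x*(x - 4)*(x - 2)*(x - 4)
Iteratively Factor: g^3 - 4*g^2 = (g - 4)*(g^2) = g*(g - 4)*(g)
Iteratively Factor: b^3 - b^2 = (b - 1)*(b^2) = b*(b - 1)*(b)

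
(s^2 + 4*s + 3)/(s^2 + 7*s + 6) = (s + 3)/(s + 6)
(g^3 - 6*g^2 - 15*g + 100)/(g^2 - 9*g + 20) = (g^2 - g - 20)/(g - 4)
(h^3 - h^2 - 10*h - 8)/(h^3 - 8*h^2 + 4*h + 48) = (h + 1)/(h - 6)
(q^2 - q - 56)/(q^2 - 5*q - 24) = (q + 7)/(q + 3)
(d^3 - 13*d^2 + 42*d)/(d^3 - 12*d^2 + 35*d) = (d - 6)/(d - 5)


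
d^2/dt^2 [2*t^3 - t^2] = 12*t - 2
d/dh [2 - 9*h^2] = -18*h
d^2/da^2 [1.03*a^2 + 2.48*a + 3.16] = 2.06000000000000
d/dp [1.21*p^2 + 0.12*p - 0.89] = 2.42*p + 0.12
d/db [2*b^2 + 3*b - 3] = 4*b + 3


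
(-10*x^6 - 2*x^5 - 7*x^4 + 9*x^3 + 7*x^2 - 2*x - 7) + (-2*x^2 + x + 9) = -10*x^6 - 2*x^5 - 7*x^4 + 9*x^3 + 5*x^2 - x + 2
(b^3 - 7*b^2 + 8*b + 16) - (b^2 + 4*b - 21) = b^3 - 8*b^2 + 4*b + 37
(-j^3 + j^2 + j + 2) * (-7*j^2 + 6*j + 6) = 7*j^5 - 13*j^4 - 7*j^3 - 2*j^2 + 18*j + 12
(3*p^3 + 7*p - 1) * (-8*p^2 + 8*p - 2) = -24*p^5 + 24*p^4 - 62*p^3 + 64*p^2 - 22*p + 2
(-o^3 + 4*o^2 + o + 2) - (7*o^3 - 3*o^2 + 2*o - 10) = -8*o^3 + 7*o^2 - o + 12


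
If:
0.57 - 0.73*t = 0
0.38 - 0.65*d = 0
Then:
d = 0.58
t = 0.78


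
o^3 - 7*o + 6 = (o - 2)*(o - 1)*(o + 3)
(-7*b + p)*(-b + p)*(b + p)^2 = 7*b^4 + 6*b^3*p - 8*b^2*p^2 - 6*b*p^3 + p^4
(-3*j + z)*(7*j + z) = -21*j^2 + 4*j*z + z^2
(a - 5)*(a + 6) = a^2 + a - 30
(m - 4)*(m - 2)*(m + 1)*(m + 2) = m^4 - 3*m^3 - 8*m^2 + 12*m + 16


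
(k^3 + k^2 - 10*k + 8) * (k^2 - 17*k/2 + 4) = k^5 - 15*k^4/2 - 29*k^3/2 + 97*k^2 - 108*k + 32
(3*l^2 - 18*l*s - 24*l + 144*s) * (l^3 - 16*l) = 3*l^5 - 18*l^4*s - 24*l^4 + 144*l^3*s - 48*l^3 + 288*l^2*s + 384*l^2 - 2304*l*s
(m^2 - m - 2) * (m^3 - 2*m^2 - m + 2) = m^5 - 3*m^4 - m^3 + 7*m^2 - 4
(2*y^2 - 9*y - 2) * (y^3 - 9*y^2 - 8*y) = 2*y^5 - 27*y^4 + 63*y^3 + 90*y^2 + 16*y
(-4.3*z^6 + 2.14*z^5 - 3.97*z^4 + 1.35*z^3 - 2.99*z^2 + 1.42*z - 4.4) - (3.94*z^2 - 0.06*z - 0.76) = -4.3*z^6 + 2.14*z^5 - 3.97*z^4 + 1.35*z^3 - 6.93*z^2 + 1.48*z - 3.64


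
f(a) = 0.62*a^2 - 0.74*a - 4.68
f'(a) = 1.24*a - 0.74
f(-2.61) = 1.47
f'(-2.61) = -3.98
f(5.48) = 9.88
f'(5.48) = 6.06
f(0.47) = -4.89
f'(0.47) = -0.16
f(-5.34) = 16.95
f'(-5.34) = -7.36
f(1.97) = -3.73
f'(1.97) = 1.70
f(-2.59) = 1.40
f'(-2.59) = -3.95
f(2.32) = -3.06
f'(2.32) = 2.14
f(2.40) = -2.88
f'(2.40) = 2.24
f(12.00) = 75.72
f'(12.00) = 14.14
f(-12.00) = 93.48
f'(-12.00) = -15.62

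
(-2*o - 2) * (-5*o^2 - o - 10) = 10*o^3 + 12*o^2 + 22*o + 20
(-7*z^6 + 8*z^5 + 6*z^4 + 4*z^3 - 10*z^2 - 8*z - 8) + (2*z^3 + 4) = -7*z^6 + 8*z^5 + 6*z^4 + 6*z^3 - 10*z^2 - 8*z - 4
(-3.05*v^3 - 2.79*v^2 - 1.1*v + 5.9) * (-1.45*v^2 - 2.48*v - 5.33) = 4.4225*v^5 + 11.6095*v^4 + 24.7707*v^3 + 9.0437*v^2 - 8.769*v - 31.447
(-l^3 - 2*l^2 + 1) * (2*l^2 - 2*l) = -2*l^5 - 2*l^4 + 4*l^3 + 2*l^2 - 2*l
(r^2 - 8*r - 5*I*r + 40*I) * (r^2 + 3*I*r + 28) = r^4 - 8*r^3 - 2*I*r^3 + 43*r^2 + 16*I*r^2 - 344*r - 140*I*r + 1120*I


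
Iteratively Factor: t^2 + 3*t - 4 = (t + 4)*(t - 1)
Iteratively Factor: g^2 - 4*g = (g - 4)*(g)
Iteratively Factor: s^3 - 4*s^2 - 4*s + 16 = (s + 2)*(s^2 - 6*s + 8) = (s - 2)*(s + 2)*(s - 4)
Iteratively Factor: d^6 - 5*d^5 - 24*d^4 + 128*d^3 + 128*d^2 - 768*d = (d - 4)*(d^5 - d^4 - 28*d^3 + 16*d^2 + 192*d) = (d - 4)*(d + 4)*(d^4 - 5*d^3 - 8*d^2 + 48*d) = (d - 4)^2*(d + 4)*(d^3 - d^2 - 12*d) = (d - 4)^3*(d + 4)*(d^2 + 3*d) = d*(d - 4)^3*(d + 4)*(d + 3)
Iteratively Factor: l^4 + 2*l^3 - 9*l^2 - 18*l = (l + 2)*(l^3 - 9*l) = (l + 2)*(l + 3)*(l^2 - 3*l) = l*(l + 2)*(l + 3)*(l - 3)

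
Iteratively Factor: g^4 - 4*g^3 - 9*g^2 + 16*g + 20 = (g - 5)*(g^3 + g^2 - 4*g - 4) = (g - 5)*(g + 2)*(g^2 - g - 2) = (g - 5)*(g - 2)*(g + 2)*(g + 1)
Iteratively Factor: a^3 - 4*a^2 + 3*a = (a - 1)*(a^2 - 3*a) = a*(a - 1)*(a - 3)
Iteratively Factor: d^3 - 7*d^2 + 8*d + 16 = (d - 4)*(d^2 - 3*d - 4) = (d - 4)^2*(d + 1)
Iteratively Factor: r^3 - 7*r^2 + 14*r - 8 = (r - 4)*(r^2 - 3*r + 2) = (r - 4)*(r - 2)*(r - 1)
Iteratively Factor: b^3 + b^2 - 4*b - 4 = (b + 1)*(b^2 - 4) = (b - 2)*(b + 1)*(b + 2)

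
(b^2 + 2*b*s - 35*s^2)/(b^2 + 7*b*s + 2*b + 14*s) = (b - 5*s)/(b + 2)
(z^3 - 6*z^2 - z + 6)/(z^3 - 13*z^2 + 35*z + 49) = (z^2 - 7*z + 6)/(z^2 - 14*z + 49)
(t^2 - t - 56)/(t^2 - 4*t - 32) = (t + 7)/(t + 4)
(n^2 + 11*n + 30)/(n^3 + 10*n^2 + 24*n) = (n + 5)/(n*(n + 4))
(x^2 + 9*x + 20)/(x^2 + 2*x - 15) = (x + 4)/(x - 3)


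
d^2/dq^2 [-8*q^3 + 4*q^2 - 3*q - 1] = 8 - 48*q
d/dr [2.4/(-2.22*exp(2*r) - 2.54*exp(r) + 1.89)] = (10.656*exp(r) + 6.096)*exp(r)/(2.22*exp(2*r) + 2.54*exp(r) - 1.89)^2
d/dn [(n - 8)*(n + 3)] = 2*n - 5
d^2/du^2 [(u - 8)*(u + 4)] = 2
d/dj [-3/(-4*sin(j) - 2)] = -3*cos(j)/(2*sin(j) + 1)^2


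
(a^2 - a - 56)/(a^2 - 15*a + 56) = (a + 7)/(a - 7)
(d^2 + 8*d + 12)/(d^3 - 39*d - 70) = (d + 6)/(d^2 - 2*d - 35)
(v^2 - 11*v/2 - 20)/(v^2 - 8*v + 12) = (v^2 - 11*v/2 - 20)/(v^2 - 8*v + 12)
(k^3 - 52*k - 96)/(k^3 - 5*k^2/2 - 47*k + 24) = 2*(k + 2)/(2*k - 1)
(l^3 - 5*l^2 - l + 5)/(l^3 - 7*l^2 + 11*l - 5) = (l + 1)/(l - 1)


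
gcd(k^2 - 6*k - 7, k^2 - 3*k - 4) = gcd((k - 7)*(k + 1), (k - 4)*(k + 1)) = k + 1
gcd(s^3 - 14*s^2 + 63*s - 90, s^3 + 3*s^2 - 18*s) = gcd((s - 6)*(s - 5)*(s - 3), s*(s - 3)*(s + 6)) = s - 3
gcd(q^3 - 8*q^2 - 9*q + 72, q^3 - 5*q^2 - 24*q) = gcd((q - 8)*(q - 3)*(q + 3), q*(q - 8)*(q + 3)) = q^2 - 5*q - 24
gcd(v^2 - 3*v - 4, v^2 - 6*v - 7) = v + 1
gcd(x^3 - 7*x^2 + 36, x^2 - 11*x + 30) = x - 6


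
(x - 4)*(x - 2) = x^2 - 6*x + 8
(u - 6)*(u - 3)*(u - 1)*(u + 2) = u^4 - 8*u^3 + 7*u^2 + 36*u - 36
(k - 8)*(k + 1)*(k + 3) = k^3 - 4*k^2 - 29*k - 24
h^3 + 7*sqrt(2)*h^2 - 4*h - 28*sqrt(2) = (h - 2)*(h + 2)*(h + 7*sqrt(2))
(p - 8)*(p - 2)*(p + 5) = p^3 - 5*p^2 - 34*p + 80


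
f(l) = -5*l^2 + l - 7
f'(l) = 1 - 10*l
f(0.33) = -7.21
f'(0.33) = -2.30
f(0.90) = -10.15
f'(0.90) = -8.00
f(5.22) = -138.02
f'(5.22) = -51.20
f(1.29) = -14.03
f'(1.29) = -11.90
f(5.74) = -166.00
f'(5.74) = -56.40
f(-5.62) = -170.54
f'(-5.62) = 57.20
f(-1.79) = -24.81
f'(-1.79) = 18.90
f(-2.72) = -46.71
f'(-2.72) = 28.20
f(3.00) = -49.00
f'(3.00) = -29.00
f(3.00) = -49.00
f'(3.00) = -29.00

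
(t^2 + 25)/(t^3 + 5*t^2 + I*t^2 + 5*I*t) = (t^2 + 25)/(t*(t^2 + t*(5 + I) + 5*I))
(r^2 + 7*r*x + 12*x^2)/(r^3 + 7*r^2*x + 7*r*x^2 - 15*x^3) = (-r - 4*x)/(-r^2 - 4*r*x + 5*x^2)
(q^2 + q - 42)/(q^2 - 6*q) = (q + 7)/q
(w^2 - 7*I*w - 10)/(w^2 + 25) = (w - 2*I)/(w + 5*I)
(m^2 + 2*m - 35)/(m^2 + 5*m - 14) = (m - 5)/(m - 2)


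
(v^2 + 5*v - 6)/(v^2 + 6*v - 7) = (v + 6)/(v + 7)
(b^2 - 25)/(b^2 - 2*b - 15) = (b + 5)/(b + 3)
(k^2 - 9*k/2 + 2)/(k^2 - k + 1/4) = 2*(k - 4)/(2*k - 1)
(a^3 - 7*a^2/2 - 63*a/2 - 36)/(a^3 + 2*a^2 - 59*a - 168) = (a + 3/2)/(a + 7)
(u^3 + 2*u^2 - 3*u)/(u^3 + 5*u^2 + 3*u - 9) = u/(u + 3)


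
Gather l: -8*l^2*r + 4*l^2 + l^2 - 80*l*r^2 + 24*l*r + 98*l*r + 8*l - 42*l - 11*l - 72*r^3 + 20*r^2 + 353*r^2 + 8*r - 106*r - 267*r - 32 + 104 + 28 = l^2*(5 - 8*r) + l*(-80*r^2 + 122*r - 45) - 72*r^3 + 373*r^2 - 365*r + 100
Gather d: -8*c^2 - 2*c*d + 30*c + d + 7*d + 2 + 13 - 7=-8*c^2 + 30*c + d*(8 - 2*c) + 8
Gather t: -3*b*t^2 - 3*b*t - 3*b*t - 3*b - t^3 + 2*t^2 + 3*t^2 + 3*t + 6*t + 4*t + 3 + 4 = -3*b - t^3 + t^2*(5 - 3*b) + t*(13 - 6*b) + 7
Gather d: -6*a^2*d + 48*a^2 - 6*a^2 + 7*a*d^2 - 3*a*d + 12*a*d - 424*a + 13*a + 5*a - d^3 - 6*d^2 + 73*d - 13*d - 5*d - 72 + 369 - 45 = 42*a^2 - 406*a - d^3 + d^2*(7*a - 6) + d*(-6*a^2 + 9*a + 55) + 252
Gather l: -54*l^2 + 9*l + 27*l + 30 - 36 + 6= -54*l^2 + 36*l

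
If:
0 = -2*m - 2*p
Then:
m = -p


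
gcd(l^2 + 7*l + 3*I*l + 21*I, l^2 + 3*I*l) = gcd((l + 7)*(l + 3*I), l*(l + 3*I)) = l + 3*I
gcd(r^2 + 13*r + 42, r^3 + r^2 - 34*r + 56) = r + 7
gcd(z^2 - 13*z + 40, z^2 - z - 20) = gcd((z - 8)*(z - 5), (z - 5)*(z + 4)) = z - 5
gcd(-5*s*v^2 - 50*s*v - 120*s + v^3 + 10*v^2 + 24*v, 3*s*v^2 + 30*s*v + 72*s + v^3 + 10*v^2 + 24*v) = v^2 + 10*v + 24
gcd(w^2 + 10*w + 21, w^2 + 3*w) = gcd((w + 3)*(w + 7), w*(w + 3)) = w + 3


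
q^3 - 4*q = q*(q - 2)*(q + 2)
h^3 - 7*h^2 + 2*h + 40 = (h - 5)*(h - 4)*(h + 2)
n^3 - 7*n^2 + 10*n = n*(n - 5)*(n - 2)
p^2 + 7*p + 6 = (p + 1)*(p + 6)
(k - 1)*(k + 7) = k^2 + 6*k - 7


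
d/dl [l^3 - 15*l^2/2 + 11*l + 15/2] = 3*l^2 - 15*l + 11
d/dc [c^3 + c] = 3*c^2 + 1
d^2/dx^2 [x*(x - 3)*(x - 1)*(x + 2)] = 12*x^2 - 12*x - 10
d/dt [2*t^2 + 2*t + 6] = 4*t + 2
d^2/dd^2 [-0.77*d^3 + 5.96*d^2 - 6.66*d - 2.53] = 11.92 - 4.62*d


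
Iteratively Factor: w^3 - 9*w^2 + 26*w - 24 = (w - 2)*(w^2 - 7*w + 12) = (w - 3)*(w - 2)*(w - 4)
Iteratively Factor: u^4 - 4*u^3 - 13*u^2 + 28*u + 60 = (u + 2)*(u^3 - 6*u^2 - u + 30) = (u - 5)*(u + 2)*(u^2 - u - 6) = (u - 5)*(u + 2)^2*(u - 3)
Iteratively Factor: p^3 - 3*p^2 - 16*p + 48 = (p + 4)*(p^2 - 7*p + 12) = (p - 4)*(p + 4)*(p - 3)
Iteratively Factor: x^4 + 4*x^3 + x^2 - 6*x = (x + 3)*(x^3 + x^2 - 2*x) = (x + 2)*(x + 3)*(x^2 - x) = x*(x + 2)*(x + 3)*(x - 1)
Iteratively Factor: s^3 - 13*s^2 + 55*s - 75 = (s - 5)*(s^2 - 8*s + 15) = (s - 5)^2*(s - 3)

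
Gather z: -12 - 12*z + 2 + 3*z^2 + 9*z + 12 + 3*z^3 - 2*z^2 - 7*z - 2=3*z^3 + z^2 - 10*z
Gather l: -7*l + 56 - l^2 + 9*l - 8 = -l^2 + 2*l + 48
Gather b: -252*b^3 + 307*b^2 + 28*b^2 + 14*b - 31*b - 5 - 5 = -252*b^3 + 335*b^2 - 17*b - 10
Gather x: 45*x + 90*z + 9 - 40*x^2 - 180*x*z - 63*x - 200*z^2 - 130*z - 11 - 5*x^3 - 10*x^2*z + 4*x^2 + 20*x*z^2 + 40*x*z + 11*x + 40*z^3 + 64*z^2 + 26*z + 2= -5*x^3 + x^2*(-10*z - 36) + x*(20*z^2 - 140*z - 7) + 40*z^3 - 136*z^2 - 14*z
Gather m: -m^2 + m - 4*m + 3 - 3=-m^2 - 3*m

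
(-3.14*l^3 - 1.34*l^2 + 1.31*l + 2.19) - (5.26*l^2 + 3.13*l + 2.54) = -3.14*l^3 - 6.6*l^2 - 1.82*l - 0.35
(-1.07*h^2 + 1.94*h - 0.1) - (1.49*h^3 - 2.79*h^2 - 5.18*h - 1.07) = -1.49*h^3 + 1.72*h^2 + 7.12*h + 0.97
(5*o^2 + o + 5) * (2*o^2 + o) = 10*o^4 + 7*o^3 + 11*o^2 + 5*o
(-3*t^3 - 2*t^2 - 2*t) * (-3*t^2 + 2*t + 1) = 9*t^5 - t^3 - 6*t^2 - 2*t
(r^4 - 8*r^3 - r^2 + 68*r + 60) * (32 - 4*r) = -4*r^5 + 64*r^4 - 252*r^3 - 304*r^2 + 1936*r + 1920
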